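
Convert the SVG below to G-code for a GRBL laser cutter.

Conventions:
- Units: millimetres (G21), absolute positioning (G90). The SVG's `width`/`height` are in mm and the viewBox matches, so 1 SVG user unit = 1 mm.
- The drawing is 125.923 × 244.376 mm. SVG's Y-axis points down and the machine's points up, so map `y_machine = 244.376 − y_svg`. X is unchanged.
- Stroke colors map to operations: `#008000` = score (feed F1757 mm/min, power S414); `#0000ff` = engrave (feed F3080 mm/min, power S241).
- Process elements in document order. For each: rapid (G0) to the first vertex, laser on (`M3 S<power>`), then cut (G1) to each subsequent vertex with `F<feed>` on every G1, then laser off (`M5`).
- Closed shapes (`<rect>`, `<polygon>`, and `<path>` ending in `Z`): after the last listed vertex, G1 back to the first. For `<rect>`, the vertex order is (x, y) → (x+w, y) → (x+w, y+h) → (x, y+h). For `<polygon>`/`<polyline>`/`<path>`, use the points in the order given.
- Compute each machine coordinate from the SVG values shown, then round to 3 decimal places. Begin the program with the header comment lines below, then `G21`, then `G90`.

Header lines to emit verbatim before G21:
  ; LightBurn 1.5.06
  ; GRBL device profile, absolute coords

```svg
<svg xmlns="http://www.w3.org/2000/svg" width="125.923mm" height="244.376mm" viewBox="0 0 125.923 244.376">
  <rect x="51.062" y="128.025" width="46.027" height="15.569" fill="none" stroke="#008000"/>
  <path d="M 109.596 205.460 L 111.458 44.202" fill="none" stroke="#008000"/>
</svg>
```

Since the viewBox matches the mm dimensions, user units are millimetres directly. The only transform is the Y-flip y_m = 244.376 − y_svg.

Shape 1 is a rectangle drawn with `<rect>`. Its stroke #008000 means score at S414, F1757. After flipping Y the toolpath is (51.062,116.351) → (97.089,116.351) → (97.089,100.782) → (51.062,100.782) → (51.062,116.351), returning to the start.

Shape 2 is a line segment drawn with `<path>`. Its stroke #008000 means score at S414, F1757. After flipping Y the toolpath is (109.596,38.916) → (111.458,200.174).

; LightBurn 1.5.06
; GRBL device profile, absolute coords
G21
G90
G0 X51.062 Y116.351
M3 S414
G1 X97.089 Y116.351 F1757
G1 X97.089 Y100.782 F1757
G1 X51.062 Y100.782 F1757
G1 X51.062 Y116.351 F1757
M5
G0 X109.596 Y38.916
M3 S414
G1 X111.458 Y200.174 F1757
M5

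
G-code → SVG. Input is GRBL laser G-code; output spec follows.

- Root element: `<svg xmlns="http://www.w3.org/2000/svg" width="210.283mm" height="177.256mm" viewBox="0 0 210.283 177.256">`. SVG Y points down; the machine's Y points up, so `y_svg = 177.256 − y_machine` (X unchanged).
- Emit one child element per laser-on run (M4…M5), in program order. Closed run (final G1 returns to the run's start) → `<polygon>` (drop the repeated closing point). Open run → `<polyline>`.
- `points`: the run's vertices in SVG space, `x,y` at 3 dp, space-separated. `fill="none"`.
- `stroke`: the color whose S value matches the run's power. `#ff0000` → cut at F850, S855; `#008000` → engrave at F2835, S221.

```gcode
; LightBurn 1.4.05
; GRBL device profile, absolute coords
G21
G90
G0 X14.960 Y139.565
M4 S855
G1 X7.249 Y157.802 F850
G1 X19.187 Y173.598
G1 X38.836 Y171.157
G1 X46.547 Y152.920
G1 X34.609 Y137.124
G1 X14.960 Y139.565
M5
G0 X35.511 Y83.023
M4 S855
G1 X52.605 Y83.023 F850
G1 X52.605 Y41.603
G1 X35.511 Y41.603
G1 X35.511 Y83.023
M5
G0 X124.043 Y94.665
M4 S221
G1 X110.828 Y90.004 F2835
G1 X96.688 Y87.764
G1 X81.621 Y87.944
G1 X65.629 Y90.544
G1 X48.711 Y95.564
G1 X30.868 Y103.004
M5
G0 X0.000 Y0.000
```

<svg xmlns="http://www.w3.org/2000/svg" width="210.283mm" height="177.256mm" viewBox="0 0 210.283 177.256">
  <polygon points="14.960,37.691 7.249,19.454 19.187,3.658 38.836,6.099 46.547,24.336 34.609,40.132" fill="none" stroke="#ff0000"/>
  <polygon points="35.511,94.233 52.605,94.233 52.605,135.653 35.511,135.653" fill="none" stroke="#ff0000"/>
  <polyline points="124.043,82.591 110.828,87.252 96.688,89.492 81.621,89.312 65.629,86.712 48.711,81.692 30.868,74.252" fill="none" stroke="#008000"/>
</svg>

y_svg = 177.256 − y_m.

[1] S855→`#ff0000` (cut); closed run; points: 14.960,37.691 7.249,19.454 19.187,3.658 38.836,6.099 46.547,24.336 34.609,40.132

[2] S855→`#ff0000` (cut); closed run; points: 35.511,94.233 52.605,94.233 52.605,135.653 35.511,135.653

[3] S221→`#008000` (engrave); open run; points: 124.043,82.591 110.828,87.252 96.688,89.492 81.621,89.312 65.629,86.712 48.711,81.692 30.868,74.252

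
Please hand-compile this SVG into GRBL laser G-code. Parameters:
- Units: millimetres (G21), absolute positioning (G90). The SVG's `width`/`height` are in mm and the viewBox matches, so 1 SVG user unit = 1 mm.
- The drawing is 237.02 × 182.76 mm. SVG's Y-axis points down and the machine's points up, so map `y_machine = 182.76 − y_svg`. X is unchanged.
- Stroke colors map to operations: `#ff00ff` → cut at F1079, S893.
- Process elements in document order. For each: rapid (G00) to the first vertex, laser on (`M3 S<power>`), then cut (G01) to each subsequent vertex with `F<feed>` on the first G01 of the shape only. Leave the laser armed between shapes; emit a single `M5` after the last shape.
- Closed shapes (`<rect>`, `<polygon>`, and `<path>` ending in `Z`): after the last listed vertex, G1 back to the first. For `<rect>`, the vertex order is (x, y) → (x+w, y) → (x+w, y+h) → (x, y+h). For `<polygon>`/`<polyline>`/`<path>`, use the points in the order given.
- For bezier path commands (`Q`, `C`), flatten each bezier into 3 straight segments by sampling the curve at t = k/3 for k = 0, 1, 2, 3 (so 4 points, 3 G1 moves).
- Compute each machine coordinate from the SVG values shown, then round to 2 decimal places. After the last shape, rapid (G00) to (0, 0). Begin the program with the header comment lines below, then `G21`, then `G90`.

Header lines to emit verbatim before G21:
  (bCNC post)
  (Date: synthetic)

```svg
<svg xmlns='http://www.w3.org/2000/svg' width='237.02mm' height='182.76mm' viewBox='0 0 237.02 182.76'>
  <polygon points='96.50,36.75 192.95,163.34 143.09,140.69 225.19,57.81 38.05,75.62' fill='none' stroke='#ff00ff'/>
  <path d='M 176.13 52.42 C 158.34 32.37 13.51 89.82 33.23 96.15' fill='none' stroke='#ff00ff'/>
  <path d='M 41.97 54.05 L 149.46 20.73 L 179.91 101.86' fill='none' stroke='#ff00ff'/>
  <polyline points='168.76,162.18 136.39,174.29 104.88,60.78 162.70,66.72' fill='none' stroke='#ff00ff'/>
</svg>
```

viewBox `0 0 237.02 182.76` with mm width/height → 1 unit = 1 mm. Flip: y_m = 182.76 − y_svg.

**Shape 1** — `<polygon>` closed polygon, stroke `#ff00ff` → cut (S893, F1079). Machine vertices: (96.50,146.01) → (192.95,19.42) → (143.09,42.07) → (225.19,124.95) → (38.05,107.14) → (96.50,146.01). Closed: final G1 returns to the first vertex.

**Shape 2** — `<path>` cubic bezier, stroke `#ff00ff` → cut (S893, F1079). Control points (SVG): P0=(176.13,52.42), P1=(158.34,32.37), P2=(13.51,89.82), P3=(33.23,96.15); sampled at t=k/3. Machine vertices: (176.13,130.34) → (126.79,129.32) → (57.56,105.22) → (33.23,86.61). Open path.

**Shape 3** — `<path>` open polyline, stroke `#ff00ff` → cut (S893, F1079). Machine vertices: (41.97,128.71) → (149.46,162.03) → (179.91,80.90). Open path.

**Shape 4** — `<polyline>` open polyline, stroke `#ff00ff` → cut (S893, F1079). Machine vertices: (168.76,20.58) → (136.39,8.47) → (104.88,121.98) → (162.70,116.04). Open path.

(bCNC post)
(Date: synthetic)
G21
G90
G00 X96.50 Y146.01
M3 S893
G01 X192.95 Y19.42 F1079
G01 X143.09 Y42.07
G01 X225.19 Y124.95
G01 X38.05 Y107.14
G01 X96.50 Y146.01
G00 X176.13 Y130.34
M3 S893
G01 X126.79 Y129.32 F1079
G01 X57.56 Y105.22
G01 X33.23 Y86.61
G00 X41.97 Y128.71
M3 S893
G01 X149.46 Y162.03 F1079
G01 X179.91 Y80.90
G00 X168.76 Y20.58
M3 S893
G01 X136.39 Y8.47 F1079
G01 X104.88 Y121.98
G01 X162.70 Y116.04
M5
G00 X0.00 Y0.00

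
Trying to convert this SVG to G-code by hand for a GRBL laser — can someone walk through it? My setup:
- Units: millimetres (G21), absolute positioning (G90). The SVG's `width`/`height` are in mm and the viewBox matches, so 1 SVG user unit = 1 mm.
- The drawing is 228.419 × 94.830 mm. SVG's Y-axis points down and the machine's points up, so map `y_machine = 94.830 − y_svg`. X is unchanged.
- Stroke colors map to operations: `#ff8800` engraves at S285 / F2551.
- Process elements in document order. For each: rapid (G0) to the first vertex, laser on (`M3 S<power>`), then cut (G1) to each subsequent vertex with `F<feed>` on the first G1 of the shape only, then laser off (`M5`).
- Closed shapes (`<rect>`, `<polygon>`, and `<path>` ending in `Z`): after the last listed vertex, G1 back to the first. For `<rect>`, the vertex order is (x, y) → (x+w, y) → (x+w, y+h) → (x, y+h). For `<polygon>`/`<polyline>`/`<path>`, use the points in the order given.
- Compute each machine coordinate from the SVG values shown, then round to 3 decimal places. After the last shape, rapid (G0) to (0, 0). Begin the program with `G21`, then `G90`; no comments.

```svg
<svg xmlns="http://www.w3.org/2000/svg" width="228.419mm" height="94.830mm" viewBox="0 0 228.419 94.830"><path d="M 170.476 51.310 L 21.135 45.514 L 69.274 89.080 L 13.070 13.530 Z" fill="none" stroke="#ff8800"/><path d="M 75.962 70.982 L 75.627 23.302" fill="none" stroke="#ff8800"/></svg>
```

viewBox `0 0 228.419 94.830` with mm width/height → 1 unit = 1 mm. Flip: y_m = 94.830 − y_svg.

**Shape 1** — `<path>` closed polygon, stroke `#ff8800` → engrave (S285, F2551). Machine vertices: (170.476,43.520) → (21.135,49.316) → (69.274,5.750) → (13.070,81.300) → (170.476,43.520). Closed: final G1 returns to the first vertex.

**Shape 2** — `<path>` line segment, stroke `#ff8800` → engrave (S285, F2551). Machine vertices: (75.962,23.848) → (75.627,71.528). Open path.

G21
G90
G0 X170.476 Y43.520
M3 S285
G1 X21.135 Y49.316 F2551
G1 X69.274 Y5.750
G1 X13.070 Y81.300
G1 X170.476 Y43.520
M5
G0 X75.962 Y23.848
M3 S285
G1 X75.627 Y71.528 F2551
M5
G0 X0.000 Y0.000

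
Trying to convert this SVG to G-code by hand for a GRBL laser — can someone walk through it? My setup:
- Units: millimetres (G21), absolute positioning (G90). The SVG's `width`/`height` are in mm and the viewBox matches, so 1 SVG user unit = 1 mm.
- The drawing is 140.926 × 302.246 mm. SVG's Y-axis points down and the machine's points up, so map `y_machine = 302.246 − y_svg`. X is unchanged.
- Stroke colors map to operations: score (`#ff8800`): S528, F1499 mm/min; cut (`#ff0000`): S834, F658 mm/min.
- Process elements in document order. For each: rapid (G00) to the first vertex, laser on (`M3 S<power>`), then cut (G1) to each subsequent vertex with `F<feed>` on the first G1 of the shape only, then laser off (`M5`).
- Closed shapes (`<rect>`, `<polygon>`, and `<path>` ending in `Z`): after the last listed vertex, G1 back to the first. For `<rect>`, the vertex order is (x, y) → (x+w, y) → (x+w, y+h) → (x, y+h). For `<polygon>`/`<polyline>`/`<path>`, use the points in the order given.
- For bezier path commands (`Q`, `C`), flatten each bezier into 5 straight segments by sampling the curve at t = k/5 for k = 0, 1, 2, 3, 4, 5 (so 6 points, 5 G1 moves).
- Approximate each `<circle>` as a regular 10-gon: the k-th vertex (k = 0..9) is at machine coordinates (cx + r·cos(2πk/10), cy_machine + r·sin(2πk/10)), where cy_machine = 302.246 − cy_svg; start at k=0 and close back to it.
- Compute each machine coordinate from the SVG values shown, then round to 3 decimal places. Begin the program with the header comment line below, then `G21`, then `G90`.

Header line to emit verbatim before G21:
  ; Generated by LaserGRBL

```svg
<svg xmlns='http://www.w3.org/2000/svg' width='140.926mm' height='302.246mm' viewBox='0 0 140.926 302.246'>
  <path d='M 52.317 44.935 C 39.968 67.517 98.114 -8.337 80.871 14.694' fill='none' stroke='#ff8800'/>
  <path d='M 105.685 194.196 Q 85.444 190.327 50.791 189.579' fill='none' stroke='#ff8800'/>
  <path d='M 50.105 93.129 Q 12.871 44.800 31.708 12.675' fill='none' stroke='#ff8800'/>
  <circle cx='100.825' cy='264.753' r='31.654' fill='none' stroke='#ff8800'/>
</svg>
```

; Generated by LaserGRBL
G21
G90
G00 X52.317 Y257.311
M3 S528
G1 X52.200 Y253.996 F1499
G1 X61.999 Y264.833
G1 X74.712 Y280.353
G1 X83.337 Y291.083
G1 X80.871 Y287.552
M5
G00 X105.685 Y108.050
M3 S528
G1 X97.012 Y109.473 F1499
G1 X87.186 Y110.646
G1 X76.207 Y111.569
G1 X64.076 Y112.243
G1 X50.791 Y112.667
M5
G00 X50.105 Y209.117
M3 S528
G1 X37.454 Y227.800 F1499
G1 X29.289 Y245.188
G1 X25.610 Y261.278
G1 X26.416 Y276.073
G1 X31.708 Y289.571
M5
G00 X132.479 Y37.493
M3 S528
G1 X126.434 Y56.099 F1499
G1 X110.607 Y67.598
G1 X91.043 Y67.598
G1 X75.216 Y56.099
G1 X69.171 Y37.493
G1 X75.216 Y18.887
G1 X91.043 Y7.388
G1 X110.607 Y7.388
G1 X126.434 Y18.887
G1 X132.479 Y37.493
M5

viewBox `0 0 140.926 302.246` with mm width/height → 1 unit = 1 mm. Flip: y_m = 302.246 − y_svg.

**Shape 1** — `<path>` cubic bezier, stroke `#ff8800` → score (S528, F1499). Control points (SVG): P0=(52.317,44.935), P1=(39.968,67.517), P2=(98.114,-8.337), P3=(80.871,14.694); sampled at t=k/5. Machine vertices: (52.317,257.311) → (52.200,253.996) → (61.999,264.833) → (74.712,280.353) → (83.337,291.083) → (80.871,287.552). Open path.

**Shape 2** — `<path>` quadratic bezier, stroke `#ff8800` → score (S528, F1499). Control points (SVG): P0=(105.685,194.196), P1=(85.444,190.327), P2=(50.791,189.579); sampled at t=k/5. Machine vertices: (105.685,108.050) → (97.012,109.473) → (87.186,110.646) → (76.207,111.569) → (64.076,112.243) → (50.791,112.667). Open path.

**Shape 3** — `<path>` quadratic bezier, stroke `#ff8800` → score (S528, F1499). Control points (SVG): P0=(50.105,93.129), P1=(12.871,44.800), P2=(31.708,12.675); sampled at t=k/5. Machine vertices: (50.105,209.117) → (37.454,227.800) → (29.289,245.188) → (25.610,261.278) → (26.416,276.073) → (31.708,289.571). Open path.

**Shape 4** — `<circle>` circle, stroke `#ff8800` → score (S528, F1499). Machine vertices: (132.479,37.493) → (126.434,56.099) → (110.607,67.598) → (91.043,67.598) → (75.216,56.099) → (69.171,37.493) → (75.216,18.887) → (91.043,7.388) → (110.607,7.388) → (126.434,18.887) → (132.479,37.493). Closed: final G1 returns to the first vertex.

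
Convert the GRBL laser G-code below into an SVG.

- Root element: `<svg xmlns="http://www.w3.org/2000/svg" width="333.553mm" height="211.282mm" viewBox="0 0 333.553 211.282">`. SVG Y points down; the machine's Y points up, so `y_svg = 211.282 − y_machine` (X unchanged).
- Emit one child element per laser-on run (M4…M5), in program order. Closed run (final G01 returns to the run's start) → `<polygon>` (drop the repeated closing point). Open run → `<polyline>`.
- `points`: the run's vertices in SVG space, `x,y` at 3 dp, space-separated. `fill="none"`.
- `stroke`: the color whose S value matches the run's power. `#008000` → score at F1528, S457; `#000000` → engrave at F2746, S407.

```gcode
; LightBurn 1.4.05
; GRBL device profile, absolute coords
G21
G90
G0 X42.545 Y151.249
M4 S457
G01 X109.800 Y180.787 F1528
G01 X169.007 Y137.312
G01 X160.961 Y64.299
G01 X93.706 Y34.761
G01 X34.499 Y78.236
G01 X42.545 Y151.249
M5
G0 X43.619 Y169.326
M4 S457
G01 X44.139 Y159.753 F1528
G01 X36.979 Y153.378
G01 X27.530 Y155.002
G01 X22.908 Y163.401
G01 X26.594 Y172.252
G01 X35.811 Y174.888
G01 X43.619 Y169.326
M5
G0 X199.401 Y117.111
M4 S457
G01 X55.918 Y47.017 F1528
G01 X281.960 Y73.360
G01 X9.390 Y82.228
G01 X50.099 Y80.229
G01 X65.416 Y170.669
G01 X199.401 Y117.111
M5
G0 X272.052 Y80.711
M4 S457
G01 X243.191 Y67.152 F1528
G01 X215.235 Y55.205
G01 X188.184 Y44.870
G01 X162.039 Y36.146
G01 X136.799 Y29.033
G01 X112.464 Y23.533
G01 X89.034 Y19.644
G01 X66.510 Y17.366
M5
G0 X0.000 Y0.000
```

<svg xmlns="http://www.w3.org/2000/svg" width="333.553mm" height="211.282mm" viewBox="0 0 333.553 211.282">
  <polygon points="42.545,60.033 109.800,30.495 169.007,73.970 160.961,146.983 93.706,176.521 34.499,133.046" fill="none" stroke="#008000"/>
  <polygon points="43.619,41.956 44.139,51.529 36.979,57.904 27.530,56.280 22.908,47.881 26.594,39.030 35.811,36.394" fill="none" stroke="#008000"/>
  <polygon points="199.401,94.171 55.918,164.265 281.960,137.922 9.390,129.054 50.099,131.053 65.416,40.613" fill="none" stroke="#008000"/>
  <polyline points="272.052,130.571 243.191,144.130 215.235,156.077 188.184,166.412 162.039,175.136 136.799,182.249 112.464,187.749 89.034,191.638 66.510,193.916" fill="none" stroke="#008000"/>
</svg>

Machine Y-up, SVG Y-down with viewBox height 211.282, so y_svg = 211.282 − y_machine; X carries over. Every run uses S457, so all elements get stroke `#008000` (score).

Run 1: The run returns to its start, so emit a `<polygon>` with points (Y-flipped): 42.545,60.033 109.800,30.495 169.007,73.970 160.961,146.983 93.706,176.521 34.499,133.046.

Run 2: The run returns to its start, so emit a `<polygon>` with points (Y-flipped): 43.619,41.956 44.139,51.529 36.979,57.904 27.530,56.280 22.908,47.881 26.594,39.030 35.811,36.394.

Run 3: The run returns to its start, so emit a `<polygon>` with points (Y-flipped): 199.401,94.171 55.918,164.265 281.960,137.922 9.390,129.054 50.099,131.053 65.416,40.613.

Run 4: The run is open, so emit a `<polyline>` with points (Y-flipped): 272.052,130.571 243.191,144.130 215.235,156.077 188.184,166.412 162.039,175.136 136.799,182.249 112.464,187.749 89.034,191.638 66.510,193.916.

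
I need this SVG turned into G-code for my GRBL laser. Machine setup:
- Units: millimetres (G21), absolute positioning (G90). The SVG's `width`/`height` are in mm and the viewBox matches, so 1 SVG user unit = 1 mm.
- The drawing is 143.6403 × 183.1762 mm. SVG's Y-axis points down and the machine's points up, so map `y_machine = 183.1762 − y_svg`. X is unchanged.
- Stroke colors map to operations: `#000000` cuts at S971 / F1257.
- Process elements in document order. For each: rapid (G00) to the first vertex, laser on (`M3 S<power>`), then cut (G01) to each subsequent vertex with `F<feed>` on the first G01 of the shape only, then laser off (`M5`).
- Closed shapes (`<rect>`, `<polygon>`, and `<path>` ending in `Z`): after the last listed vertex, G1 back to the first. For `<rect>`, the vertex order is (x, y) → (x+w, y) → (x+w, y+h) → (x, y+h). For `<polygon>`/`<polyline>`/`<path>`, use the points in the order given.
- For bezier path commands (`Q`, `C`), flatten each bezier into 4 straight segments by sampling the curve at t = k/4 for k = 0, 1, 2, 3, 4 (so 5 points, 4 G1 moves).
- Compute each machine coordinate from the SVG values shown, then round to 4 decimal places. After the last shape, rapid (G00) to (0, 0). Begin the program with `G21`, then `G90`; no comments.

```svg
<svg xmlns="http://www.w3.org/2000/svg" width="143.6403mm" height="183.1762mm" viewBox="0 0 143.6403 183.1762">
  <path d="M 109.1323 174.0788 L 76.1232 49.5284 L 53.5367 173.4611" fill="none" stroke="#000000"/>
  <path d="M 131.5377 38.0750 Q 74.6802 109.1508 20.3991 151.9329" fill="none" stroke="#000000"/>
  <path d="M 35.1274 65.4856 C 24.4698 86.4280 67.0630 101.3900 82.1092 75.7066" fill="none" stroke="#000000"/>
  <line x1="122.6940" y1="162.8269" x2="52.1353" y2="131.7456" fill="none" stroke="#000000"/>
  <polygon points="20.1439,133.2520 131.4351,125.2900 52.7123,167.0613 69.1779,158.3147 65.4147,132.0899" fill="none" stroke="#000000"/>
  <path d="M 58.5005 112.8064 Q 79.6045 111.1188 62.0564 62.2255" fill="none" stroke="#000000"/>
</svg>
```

1 u = 1 mm; y_m = 183.1762 − y.

[1] `<path>` open polyline, #000000→cut S971 F1257: (109.1323,9.0974) → (76.1232,133.6478) → (53.5367,9.7151)

[2] `<path>` quadratic bezier, #000000→cut S971 F1257: (131.5377,145.1012) → (103.2700,111.3317) → (75.3243,81.0988) → (47.7007,54.4027) → (20.3991,31.2433)

[3] `<path>` cubic bezier, #000000→cut S971 F1257: (35.1274,117.6906) → (35.8563,103.6468) → (48.9794,95.0954) → (66.9220,95.2864) → (82.1092,107.4696)

[4] `<line>` line segment, #000000→cut S971 F1257: (122.6940,20.3493) → (52.1353,51.4306)

[5] `<polygon>` closed polygon, #000000→cut S971 F1257: (20.1439,49.9242) → (131.4351,57.8862) → (52.7123,16.1149) → (69.1779,24.8615) → (65.4147,51.0863) → (20.1439,49.9242) (closed)

[6] `<path>` quadratic bezier, #000000→cut S971 F1257: (58.5005,70.3698) → (66.6367,74.1640) → (69.9415,83.8588) → (68.4147,99.4544) → (62.0564,120.9507)

G21
G90
G00 X109.1323 Y9.0974
M3 S971
G01 X76.1232 Y133.6478 F1257
G01 X53.5367 Y9.7151
M5
G00 X131.5377 Y145.1012
M3 S971
G01 X103.2700 Y111.3317 F1257
G01 X75.3243 Y81.0988
G01 X47.7007 Y54.4027
G01 X20.3991 Y31.2433
M5
G00 X35.1274 Y117.6906
M3 S971
G01 X35.8563 Y103.6468 F1257
G01 X48.9794 Y95.0954
G01 X66.9220 Y95.2864
G01 X82.1092 Y107.4696
M5
G00 X122.6940 Y20.3493
M3 S971
G01 X52.1353 Y51.4306 F1257
M5
G00 X20.1439 Y49.9242
M3 S971
G01 X131.4351 Y57.8862 F1257
G01 X52.7123 Y16.1149
G01 X69.1779 Y24.8615
G01 X65.4147 Y51.0863
G01 X20.1439 Y49.9242
M5
G00 X58.5005 Y70.3698
M3 S971
G01 X66.6367 Y74.1640 F1257
G01 X69.9415 Y83.8588
G01 X68.4147 Y99.4544
G01 X62.0564 Y120.9507
M5
G00 X0.0000 Y0.0000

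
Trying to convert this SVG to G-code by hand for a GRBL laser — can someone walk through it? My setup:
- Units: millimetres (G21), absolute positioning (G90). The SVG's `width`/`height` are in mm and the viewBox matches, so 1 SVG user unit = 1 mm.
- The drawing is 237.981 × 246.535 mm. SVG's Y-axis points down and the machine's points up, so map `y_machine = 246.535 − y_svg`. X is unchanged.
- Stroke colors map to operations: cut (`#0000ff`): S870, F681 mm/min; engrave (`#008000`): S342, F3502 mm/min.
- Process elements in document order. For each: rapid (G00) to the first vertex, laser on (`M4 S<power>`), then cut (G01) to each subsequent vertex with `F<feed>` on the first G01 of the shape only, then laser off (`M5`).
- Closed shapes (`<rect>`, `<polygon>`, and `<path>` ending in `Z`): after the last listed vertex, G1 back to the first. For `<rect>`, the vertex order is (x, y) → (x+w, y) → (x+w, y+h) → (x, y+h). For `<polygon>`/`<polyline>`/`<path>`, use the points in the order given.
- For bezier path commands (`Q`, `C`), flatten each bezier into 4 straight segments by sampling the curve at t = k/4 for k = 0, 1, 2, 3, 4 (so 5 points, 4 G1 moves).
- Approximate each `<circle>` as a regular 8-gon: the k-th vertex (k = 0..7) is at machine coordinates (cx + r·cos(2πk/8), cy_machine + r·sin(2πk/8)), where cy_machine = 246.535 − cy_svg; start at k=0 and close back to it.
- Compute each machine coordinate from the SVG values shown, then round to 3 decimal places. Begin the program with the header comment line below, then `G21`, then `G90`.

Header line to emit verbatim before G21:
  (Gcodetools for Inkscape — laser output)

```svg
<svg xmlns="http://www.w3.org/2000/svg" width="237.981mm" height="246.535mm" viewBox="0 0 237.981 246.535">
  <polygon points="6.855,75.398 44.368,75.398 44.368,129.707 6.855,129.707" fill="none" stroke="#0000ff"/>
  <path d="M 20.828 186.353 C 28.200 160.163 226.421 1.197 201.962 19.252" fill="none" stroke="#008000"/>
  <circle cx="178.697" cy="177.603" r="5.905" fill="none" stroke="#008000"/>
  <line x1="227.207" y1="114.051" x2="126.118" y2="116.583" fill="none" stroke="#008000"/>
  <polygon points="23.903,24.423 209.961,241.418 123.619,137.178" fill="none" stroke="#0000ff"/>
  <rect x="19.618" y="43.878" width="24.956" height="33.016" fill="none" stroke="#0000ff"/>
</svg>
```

Since the viewBox matches the mm dimensions, user units are millimetres directly. The only transform is the Y-flip y_m = 246.535 − y_svg.

Shape 1 is a rectangle drawn with `<polygon>`. Its stroke #0000ff means cut at S870, F681. After flipping Y the toolpath is (6.855,171.137) → (44.368,171.137) → (44.368,116.828) → (6.855,116.828) → (6.855,171.137), returning to the start.

Shape 2 is a cubic bezier drawn with `<path>`. Its stroke #008000 means engrave at S342, F3502. After flipping Y the toolpath is (20.828,60.182) → (55.680,99.879) → (123.332,160.324) → (185.015,212.473) → (201.962,227.283).

Shape 3 is a circle drawn with `<circle>`. Its stroke #008000 means engrave at S342, F3502. After flipping Y the toolpath is (184.602,68.932) → (182.872,73.107) → (178.697,74.837) → (174.522,73.107) → (172.792,68.932) → (174.522,64.757) → (178.697,63.027) → (182.872,64.757) → (184.602,68.932), returning to the start.

Shape 4 is a line segment drawn with `<line>`. Its stroke #008000 means engrave at S342, F3502. After flipping Y the toolpath is (227.207,132.484) → (126.118,129.952).

Shape 5 is a closed polygon drawn with `<polygon>`. Its stroke #0000ff means cut at S870, F681. After flipping Y the toolpath is (23.903,222.112) → (209.961,5.117) → (123.619,109.357) → (23.903,222.112), returning to the start.

Shape 6 is a rectangle drawn with `<rect>`. Its stroke #0000ff means cut at S870, F681. After flipping Y the toolpath is (19.618,202.657) → (44.574,202.657) → (44.574,169.641) → (19.618,169.641) → (19.618,202.657), returning to the start.

(Gcodetools for Inkscape — laser output)
G21
G90
G00 X6.855 Y171.137
M4 S870
G01 X44.368 Y171.137 F681
G01 X44.368 Y116.828
G01 X6.855 Y116.828
G01 X6.855 Y171.137
M5
G00 X20.828 Y60.182
M4 S342
G01 X55.680 Y99.879 F3502
G01 X123.332 Y160.324
G01 X185.015 Y212.473
G01 X201.962 Y227.283
M5
G00 X184.602 Y68.932
M4 S342
G01 X182.872 Y73.107 F3502
G01 X178.697 Y74.837
G01 X174.522 Y73.107
G01 X172.792 Y68.932
G01 X174.522 Y64.757
G01 X178.697 Y63.027
G01 X182.872 Y64.757
G01 X184.602 Y68.932
M5
G00 X227.207 Y132.484
M4 S342
G01 X126.118 Y129.952 F3502
M5
G00 X23.903 Y222.112
M4 S870
G01 X209.961 Y5.117 F681
G01 X123.619 Y109.357
G01 X23.903 Y222.112
M5
G00 X19.618 Y202.657
M4 S870
G01 X44.574 Y202.657 F681
G01 X44.574 Y169.641
G01 X19.618 Y169.641
G01 X19.618 Y202.657
M5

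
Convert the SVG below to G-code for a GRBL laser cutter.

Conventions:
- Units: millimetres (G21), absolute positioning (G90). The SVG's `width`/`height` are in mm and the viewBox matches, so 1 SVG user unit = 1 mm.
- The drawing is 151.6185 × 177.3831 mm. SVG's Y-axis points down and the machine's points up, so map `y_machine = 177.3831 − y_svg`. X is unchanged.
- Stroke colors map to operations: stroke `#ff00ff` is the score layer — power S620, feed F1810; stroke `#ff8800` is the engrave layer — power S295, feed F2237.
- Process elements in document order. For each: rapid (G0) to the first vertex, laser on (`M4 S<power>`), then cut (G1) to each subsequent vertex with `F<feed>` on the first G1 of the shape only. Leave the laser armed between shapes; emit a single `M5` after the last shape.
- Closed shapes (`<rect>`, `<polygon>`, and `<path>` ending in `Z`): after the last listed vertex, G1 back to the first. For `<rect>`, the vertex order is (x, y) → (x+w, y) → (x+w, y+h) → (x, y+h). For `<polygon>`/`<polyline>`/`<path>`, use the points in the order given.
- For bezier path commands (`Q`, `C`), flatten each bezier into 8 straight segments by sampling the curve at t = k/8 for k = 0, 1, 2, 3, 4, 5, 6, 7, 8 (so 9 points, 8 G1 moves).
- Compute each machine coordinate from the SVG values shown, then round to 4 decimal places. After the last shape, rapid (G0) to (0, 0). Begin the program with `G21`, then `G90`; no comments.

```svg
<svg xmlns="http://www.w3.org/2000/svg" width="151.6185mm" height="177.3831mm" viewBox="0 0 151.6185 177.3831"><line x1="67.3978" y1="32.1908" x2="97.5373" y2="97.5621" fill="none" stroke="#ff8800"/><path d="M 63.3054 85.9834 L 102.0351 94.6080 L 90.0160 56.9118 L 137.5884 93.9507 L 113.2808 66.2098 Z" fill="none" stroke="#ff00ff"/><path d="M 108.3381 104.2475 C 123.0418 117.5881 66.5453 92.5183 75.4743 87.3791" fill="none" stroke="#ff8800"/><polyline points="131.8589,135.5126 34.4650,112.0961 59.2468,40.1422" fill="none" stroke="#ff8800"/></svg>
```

1 u = 1 mm; y_m = 177.3831 − y.

[1] `<line>` line segment, #ff8800→engrave S295 F2237: (67.3978,145.1923) → (97.5373,79.8210)

[2] `<path>` closed polygon, #ff00ff→score S620 F1810: (63.3054,91.3997) → (102.0351,82.7751) → (90.0160,120.4713) → (137.5884,83.4324) → (113.2808,111.1733) → (63.3054,91.3997) (closed)

[3] `<path>` cubic bezier, #ff8800→engrave S295 F2237: (108.3381,73.1356) → (110.7813,69.8194) → (108.1506,69.4205) → (102.0470,71.2552) → (94.0717,74.6399) → (85.8257,78.8908) → (78.9101,83.3242) → (74.9259,87.2565) → (75.4743,90.0040)

[4] `<polyline>` open polyline, #ff8800→engrave S295 F2237: (131.8589,41.8705) → (34.4650,65.2870) → (59.2468,137.2409)

G21
G90
G0 X67.3978 Y145.1923
M4 S295
G1 X97.5373 Y79.8210 F2237
G0 X63.3054 Y91.3997
M4 S620
G1 X102.0351 Y82.7751 F1810
G1 X90.0160 Y120.4713
G1 X137.5884 Y83.4324
G1 X113.2808 Y111.1733
G1 X63.3054 Y91.3997
G0 X108.3381 Y73.1356
M4 S295
G1 X110.7813 Y69.8194 F2237
G1 X108.1506 Y69.4205
G1 X102.0470 Y71.2552
G1 X94.0717 Y74.6399
G1 X85.8257 Y78.8908
G1 X78.9101 Y83.3242
G1 X74.9259 Y87.2565
G1 X75.4743 Y90.0040
G0 X131.8589 Y41.8705
M4 S295
G1 X34.4650 Y65.2870 F2237
G1 X59.2468 Y137.2409
M5
G0 X0.0000 Y0.0000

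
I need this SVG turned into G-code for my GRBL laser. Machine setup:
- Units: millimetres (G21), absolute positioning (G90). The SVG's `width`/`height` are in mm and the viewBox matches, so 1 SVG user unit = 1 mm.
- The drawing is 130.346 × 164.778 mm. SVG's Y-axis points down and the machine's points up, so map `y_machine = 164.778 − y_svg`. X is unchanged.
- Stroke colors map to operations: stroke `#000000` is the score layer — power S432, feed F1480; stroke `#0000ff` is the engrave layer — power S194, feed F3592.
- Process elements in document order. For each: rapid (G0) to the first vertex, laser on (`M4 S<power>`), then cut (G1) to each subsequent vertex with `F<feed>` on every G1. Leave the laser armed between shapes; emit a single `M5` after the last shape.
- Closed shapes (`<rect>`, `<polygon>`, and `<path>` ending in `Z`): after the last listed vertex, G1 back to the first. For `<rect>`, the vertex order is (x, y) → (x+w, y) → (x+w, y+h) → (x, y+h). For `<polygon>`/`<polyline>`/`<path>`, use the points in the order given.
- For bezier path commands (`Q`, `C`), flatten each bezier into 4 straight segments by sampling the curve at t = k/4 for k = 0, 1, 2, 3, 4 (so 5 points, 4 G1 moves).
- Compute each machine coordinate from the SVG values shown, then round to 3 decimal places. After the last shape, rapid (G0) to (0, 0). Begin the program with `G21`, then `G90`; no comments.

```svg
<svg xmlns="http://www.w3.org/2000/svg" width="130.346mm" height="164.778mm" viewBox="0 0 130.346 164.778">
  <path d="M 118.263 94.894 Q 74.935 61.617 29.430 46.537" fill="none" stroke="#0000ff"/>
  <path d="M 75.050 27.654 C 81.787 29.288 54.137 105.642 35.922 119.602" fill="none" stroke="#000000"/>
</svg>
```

viewBox `0 0 130.346 164.778` with mm width/height → 1 unit = 1 mm. Flip: y_m = 164.778 − y_svg.

**Shape 1** — `<path>` quadratic bezier, stroke `#0000ff` → engrave (S194, F3592). Control points (SVG): P0=(118.263,94.894), P1=(74.935,61.617), P2=(29.430,46.537); sampled at t=k/4. Machine vertices: (118.263,69.884) → (96.463,85.385) → (74.391,98.612) → (52.046,109.564) → (29.430,118.241). Open path.

**Shape 2** — `<path>` cubic bezier, stroke `#000000` → score (S432, F1480). Control points (SVG): P0=(75.050,27.654), P1=(81.787,29.288), P2=(54.137,105.642), P3=(35.922,119.602); sampled at t=k/4. Machine vertices: (75.050,137.124) → (74.340,124.031) → (64.843,95.772) → (50.668,65.202) → (35.922,45.176). Open path.

G21
G90
G0 X118.263 Y69.884
M4 S194
G1 X96.463 Y85.385 F3592
G1 X74.391 Y98.612 F3592
G1 X52.046 Y109.564 F3592
G1 X29.430 Y118.241 F3592
G0 X75.050 Y137.124
M4 S432
G1 X74.340 Y124.031 F1480
G1 X64.843 Y95.772 F1480
G1 X50.668 Y65.202 F1480
G1 X35.922 Y45.176 F1480
M5
G0 X0.000 Y0.000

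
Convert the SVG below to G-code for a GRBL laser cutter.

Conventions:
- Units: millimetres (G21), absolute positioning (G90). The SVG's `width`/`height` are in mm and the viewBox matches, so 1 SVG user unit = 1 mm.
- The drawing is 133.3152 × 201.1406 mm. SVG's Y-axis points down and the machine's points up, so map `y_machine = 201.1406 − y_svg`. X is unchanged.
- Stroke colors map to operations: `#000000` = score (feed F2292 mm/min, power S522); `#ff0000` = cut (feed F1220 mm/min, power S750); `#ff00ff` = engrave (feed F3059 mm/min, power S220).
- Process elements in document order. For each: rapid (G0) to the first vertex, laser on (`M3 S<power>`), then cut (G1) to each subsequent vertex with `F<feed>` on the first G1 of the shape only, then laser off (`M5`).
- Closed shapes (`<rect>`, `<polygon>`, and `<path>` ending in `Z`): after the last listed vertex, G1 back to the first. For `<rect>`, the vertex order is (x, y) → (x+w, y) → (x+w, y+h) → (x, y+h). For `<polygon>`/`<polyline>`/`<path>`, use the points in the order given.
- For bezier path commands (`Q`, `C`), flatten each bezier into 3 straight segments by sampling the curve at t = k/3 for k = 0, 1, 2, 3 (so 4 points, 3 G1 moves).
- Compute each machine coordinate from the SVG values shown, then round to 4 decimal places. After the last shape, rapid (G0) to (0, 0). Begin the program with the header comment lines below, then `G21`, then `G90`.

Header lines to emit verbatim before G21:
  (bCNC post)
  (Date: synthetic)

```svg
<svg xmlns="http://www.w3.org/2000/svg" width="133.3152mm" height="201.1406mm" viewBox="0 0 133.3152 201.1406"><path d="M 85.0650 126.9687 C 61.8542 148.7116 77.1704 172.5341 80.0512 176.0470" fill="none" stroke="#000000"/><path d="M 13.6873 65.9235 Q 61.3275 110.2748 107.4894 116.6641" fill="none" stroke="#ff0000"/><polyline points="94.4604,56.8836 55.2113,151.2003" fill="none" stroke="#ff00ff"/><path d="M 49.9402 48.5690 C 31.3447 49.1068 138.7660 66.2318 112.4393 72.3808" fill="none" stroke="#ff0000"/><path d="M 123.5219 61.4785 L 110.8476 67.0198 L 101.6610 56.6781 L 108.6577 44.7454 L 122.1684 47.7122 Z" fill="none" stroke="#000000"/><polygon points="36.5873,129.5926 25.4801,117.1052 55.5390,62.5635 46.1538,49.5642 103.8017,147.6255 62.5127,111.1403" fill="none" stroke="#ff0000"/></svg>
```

(bCNC post)
(Date: synthetic)
G21
G90
G0 X85.0650 Y74.1719
M3 S522
G1 X72.8090 Y52.5650 F2292
G1 X74.9128 Y34.5471
G1 X80.0512 Y25.0936
M5
G0 X13.6873 Y135.2171
M3 S750
G1 X45.2832 Y109.8676 F1220
G1 X76.5505 Y92.9540
G1 X107.4894 Y84.4765
M5
G0 X94.4604 Y144.2570
M3 S220
G1 X55.2113 Y49.9403 F3059
M5
G0 X49.9402 Y152.5716
M3 S750
G1 X63.7294 Y147.5256 F1220
G1 X103.8043 Y137.5466
G1 X112.4393 Y128.7598
M5
G0 X123.5219 Y139.6621
M3 S522
G1 X110.8476 Y134.1208 F2292
G1 X101.6610 Y144.4625
G1 X108.6577 Y156.3952
G1 X122.1684 Y153.4284
G1 X123.5219 Y139.6621
M5
G0 X36.5873 Y71.5480
M3 S750
G1 X25.4801 Y84.0354 F1220
G1 X55.5390 Y138.5771
G1 X46.1538 Y151.5764
G1 X103.8017 Y53.5151
G1 X62.5127 Y90.0003
G1 X36.5873 Y71.5480
M5
G0 X0.0000 Y0.0000

viewBox `0 0 133.3152 201.1406` with mm width/height → 1 unit = 1 mm. Flip: y_m = 201.1406 − y_svg.

**Shape 1** — `<path>` cubic bezier, stroke `#000000` → score (S522, F2292). Control points (SVG): P0=(85.0650,126.9687), P1=(61.8542,148.7116), P2=(77.1704,172.5341), P3=(80.0512,176.0470); sampled at t=k/3. Machine vertices: (85.0650,74.1719) → (72.8090,52.5650) → (74.9128,34.5471) → (80.0512,25.0936). Open path.

**Shape 2** — `<path>` quadratic bezier, stroke `#ff0000` → cut (S750, F1220). Control points (SVG): P0=(13.6873,65.9235), P1=(61.3275,110.2748), P2=(107.4894,116.6641); sampled at t=k/3. Machine vertices: (13.6873,135.2171) → (45.2832,109.8676) → (76.5505,92.9540) → (107.4894,84.4765). Open path.

**Shape 3** — `<polyline>` line segment, stroke `#ff00ff` → engrave (S220, F3059). Machine vertices: (94.4604,144.2570) → (55.2113,49.9403). Open path.

**Shape 4** — `<path>` cubic bezier, stroke `#ff0000` → cut (S750, F1220). Control points (SVG): P0=(49.9402,48.5690), P1=(31.3447,49.1068), P2=(138.7660,66.2318), P3=(112.4393,72.3808); sampled at t=k/3. Machine vertices: (49.9402,152.5716) → (63.7294,147.5256) → (103.8043,137.5466) → (112.4393,128.7598). Open path.

**Shape 5** — `<path>` regular polygon, stroke `#000000` → score (S522, F2292). Machine vertices: (123.5219,139.6621) → (110.8476,134.1208) → (101.6610,144.4625) → (108.6577,156.3952) → (122.1684,153.4284) → (123.5219,139.6621). Closed: final G1 returns to the first vertex.

**Shape 6** — `<polygon>` closed polygon, stroke `#ff0000` → cut (S750, F1220). Machine vertices: (36.5873,71.5480) → (25.4801,84.0354) → (55.5390,138.5771) → (46.1538,151.5764) → (103.8017,53.5151) → (62.5127,90.0003) → (36.5873,71.5480). Closed: final G1 returns to the first vertex.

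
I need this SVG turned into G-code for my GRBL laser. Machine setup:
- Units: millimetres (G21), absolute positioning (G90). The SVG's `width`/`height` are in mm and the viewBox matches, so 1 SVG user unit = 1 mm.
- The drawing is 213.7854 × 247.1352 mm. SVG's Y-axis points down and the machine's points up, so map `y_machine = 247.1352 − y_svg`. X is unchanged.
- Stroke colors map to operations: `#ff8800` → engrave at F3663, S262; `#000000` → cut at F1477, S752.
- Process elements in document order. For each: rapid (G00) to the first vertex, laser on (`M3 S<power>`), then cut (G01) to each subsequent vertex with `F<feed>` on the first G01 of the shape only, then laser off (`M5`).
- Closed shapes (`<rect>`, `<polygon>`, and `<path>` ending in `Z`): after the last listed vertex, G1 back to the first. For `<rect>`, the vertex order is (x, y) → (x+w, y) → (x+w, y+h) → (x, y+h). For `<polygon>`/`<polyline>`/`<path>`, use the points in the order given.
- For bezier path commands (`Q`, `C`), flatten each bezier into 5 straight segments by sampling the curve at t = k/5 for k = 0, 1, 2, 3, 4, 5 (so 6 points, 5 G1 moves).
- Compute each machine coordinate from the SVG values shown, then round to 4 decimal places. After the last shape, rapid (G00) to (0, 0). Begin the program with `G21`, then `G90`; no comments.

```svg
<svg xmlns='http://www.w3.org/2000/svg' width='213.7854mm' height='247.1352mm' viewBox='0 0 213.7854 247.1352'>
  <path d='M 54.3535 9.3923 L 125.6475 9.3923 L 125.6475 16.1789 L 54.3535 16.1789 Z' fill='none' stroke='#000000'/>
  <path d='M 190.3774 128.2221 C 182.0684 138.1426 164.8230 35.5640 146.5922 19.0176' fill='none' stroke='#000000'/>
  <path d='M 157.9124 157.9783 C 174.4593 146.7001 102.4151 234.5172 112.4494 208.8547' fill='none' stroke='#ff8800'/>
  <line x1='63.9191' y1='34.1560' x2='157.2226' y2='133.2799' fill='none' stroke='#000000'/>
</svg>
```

1 u = 1 mm; y_m = 247.1352 − y.

[1] `<path>` rectangle, #000000→cut S752 F1477: (54.3535,237.7429) → (125.6475,237.7429) → (125.6475,230.9563) → (54.3535,230.9563) → (54.3535,237.7429) (closed)

[2] `<path>` cubic bezier, #000000→cut S752 F1477: (190.3774,118.9131) → (184.3832,124.8724) → (176.6260,148.3021) → (167.4873,179.6725) → (157.3488,209.4541) → (146.5922,228.1176)

[3] `<path>` cubic bezier, #ff8800→engrave S262 F3663: (157.9124,89.1569) → (158.5750,85.7330) → (146.1678,68.7298) → (128.8831,48.3509) → (114.9129,34.8000) → (112.4494,38.2805)

[4] `<line>` line segment, #000000→cut S752 F1477: (63.9191,212.9792) → (157.2226,113.8553)

G21
G90
G00 X54.3535 Y237.7429
M3 S752
G01 X125.6475 Y237.7429 F1477
G01 X125.6475 Y230.9563
G01 X54.3535 Y230.9563
G01 X54.3535 Y237.7429
M5
G00 X190.3774 Y118.9131
M3 S752
G01 X184.3832 Y124.8724 F1477
G01 X176.6260 Y148.3021
G01 X167.4873 Y179.6725
G01 X157.3488 Y209.4541
G01 X146.5922 Y228.1176
M5
G00 X157.9124 Y89.1569
M3 S262
G01 X158.5750 Y85.7330 F3663
G01 X146.1678 Y68.7298
G01 X128.8831 Y48.3509
G01 X114.9129 Y34.8000
G01 X112.4494 Y38.2805
M5
G00 X63.9191 Y212.9792
M3 S752
G01 X157.2226 Y113.8553 F1477
M5
G00 X0.0000 Y0.0000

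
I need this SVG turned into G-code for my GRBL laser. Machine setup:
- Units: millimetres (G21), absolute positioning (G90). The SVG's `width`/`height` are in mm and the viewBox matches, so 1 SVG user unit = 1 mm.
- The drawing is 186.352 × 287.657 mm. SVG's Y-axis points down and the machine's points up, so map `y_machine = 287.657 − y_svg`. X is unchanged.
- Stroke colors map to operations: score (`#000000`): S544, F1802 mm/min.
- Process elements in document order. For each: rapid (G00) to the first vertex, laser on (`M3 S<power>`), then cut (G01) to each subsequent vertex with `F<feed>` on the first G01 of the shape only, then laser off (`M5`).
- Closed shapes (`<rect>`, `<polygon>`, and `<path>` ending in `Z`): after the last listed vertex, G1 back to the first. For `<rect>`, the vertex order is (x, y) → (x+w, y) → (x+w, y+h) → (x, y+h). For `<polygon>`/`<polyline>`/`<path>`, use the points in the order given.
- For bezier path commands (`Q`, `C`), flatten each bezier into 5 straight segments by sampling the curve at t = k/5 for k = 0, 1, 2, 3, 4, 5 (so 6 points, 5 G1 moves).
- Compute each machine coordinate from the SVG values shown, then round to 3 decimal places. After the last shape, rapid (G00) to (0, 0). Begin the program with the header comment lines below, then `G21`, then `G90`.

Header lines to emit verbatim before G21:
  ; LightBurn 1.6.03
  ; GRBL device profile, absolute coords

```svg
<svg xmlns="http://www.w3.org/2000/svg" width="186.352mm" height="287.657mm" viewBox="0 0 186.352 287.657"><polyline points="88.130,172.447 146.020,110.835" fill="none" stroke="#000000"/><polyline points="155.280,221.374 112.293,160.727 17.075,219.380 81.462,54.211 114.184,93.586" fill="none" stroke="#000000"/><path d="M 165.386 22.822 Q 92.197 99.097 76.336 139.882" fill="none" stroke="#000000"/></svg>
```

; LightBurn 1.6.03
; GRBL device profile, absolute coords
G21
G90
G00 X88.130 Y115.210
M3 S544
G01 X146.020 Y176.822 F1802
M5
G00 X155.280 Y66.283
M3 S544
G01 X112.293 Y126.930 F1802
G01 X17.075 Y68.277
G01 X81.462 Y233.446
G01 X114.184 Y194.071
M5
G00 X165.386 Y264.835
M3 S544
G01 X138.404 Y235.745 F1802
G01 X116.007 Y209.493
G01 X98.197 Y186.081
G01 X84.974 Y165.509
G01 X76.336 Y147.775
M5
G00 X0.000 Y0.000

1 u = 1 mm; y_m = 287.657 − y.

[1] `<polyline>` line segment, #000000→score S544 F1802: (88.130,115.210) → (146.020,176.822)

[2] `<polyline>` open polyline, #000000→score S544 F1802: (155.280,66.283) → (112.293,126.930) → (17.075,68.277) → (81.462,233.446) → (114.184,194.071)

[3] `<path>` quadratic bezier, #000000→score S544 F1802: (165.386,264.835) → (138.404,235.745) → (116.007,209.493) → (98.197,186.081) → (84.974,165.509) → (76.336,147.775)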